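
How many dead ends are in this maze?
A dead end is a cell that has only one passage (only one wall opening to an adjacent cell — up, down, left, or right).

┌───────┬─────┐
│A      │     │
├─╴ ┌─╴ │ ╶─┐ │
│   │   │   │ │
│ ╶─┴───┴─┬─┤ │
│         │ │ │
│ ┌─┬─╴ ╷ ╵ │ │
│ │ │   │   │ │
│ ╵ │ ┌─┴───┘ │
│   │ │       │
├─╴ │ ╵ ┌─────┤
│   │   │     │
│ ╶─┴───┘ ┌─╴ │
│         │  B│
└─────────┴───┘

Checking each cell for number of passages:

Dead ends found at positions:
  (0, 0)
  (1, 2)
  (1, 5)
  (2, 5)
  (3, 1)
  (6, 5)
Total dead ends: 6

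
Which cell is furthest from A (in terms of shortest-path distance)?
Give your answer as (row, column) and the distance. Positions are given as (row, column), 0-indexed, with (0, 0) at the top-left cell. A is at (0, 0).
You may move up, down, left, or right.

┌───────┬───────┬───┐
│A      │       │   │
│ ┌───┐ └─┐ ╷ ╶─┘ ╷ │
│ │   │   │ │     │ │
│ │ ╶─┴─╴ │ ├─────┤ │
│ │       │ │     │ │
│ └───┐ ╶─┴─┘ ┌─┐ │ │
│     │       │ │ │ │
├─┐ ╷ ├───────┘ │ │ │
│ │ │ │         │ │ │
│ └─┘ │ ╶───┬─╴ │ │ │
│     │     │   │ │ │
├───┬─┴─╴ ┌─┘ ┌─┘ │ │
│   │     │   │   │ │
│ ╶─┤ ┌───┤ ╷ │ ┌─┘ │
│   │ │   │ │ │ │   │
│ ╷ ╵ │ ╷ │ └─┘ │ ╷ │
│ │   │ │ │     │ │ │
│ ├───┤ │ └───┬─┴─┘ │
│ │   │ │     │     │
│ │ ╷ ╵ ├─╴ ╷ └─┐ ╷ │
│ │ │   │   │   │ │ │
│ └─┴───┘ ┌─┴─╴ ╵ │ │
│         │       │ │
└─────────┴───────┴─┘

Computing BFS distances from A to all cells:
Furthest cell: (2, 5)
Distance: 79 steps

Path from A to the furthest cell:

┌───────┬───────┬───┐
│A → → ↓│  ↓ ↰  │↓ ↰│
│ ┌───┐ └─┐ ╷ ╶─┘ ╷ │
│ │   │↳ ↓│↓│↑ ← ↲│↑│
│ │ ╶─┴─╴ │ ├─────┤ │
│ │    ↓ ↲│B│↱ → ↓│↑│
│ └───┐ ╶─┴─┘ ┌─┐ │ │
│     │↳ → → ↑│ │↓│↑│
├─┐ ╷ ├───────┘ │ │ │
│ │ │ │↓ ← ← ← ↰│↓│↑│
│ └─┘ │ ╶───┬─╴ │ │ │
│     │↳ ↓  │↱ ↑│↓│↑│
├───┬─┴─╴ ┌─┘ ┌─┘ │ │
│   │↓ ← ↲│↱ ↑│↓ ↲│↑│
│ ╶─┤ ┌───┤ ╷ │ ┌─┘ │
│↓ ↰│↓│   │↑│ │↓│  ↑│
│ ╷ ╵ │ ╷ │ └─┘ │ ╷ │
│↓│↑ ↲│ │ │↑ ← ↲│ │↑│
│ ├───┤ │ └───┬─┴─┘ │
│↓│   │ │  ↱ ↓│  ↱ ↑│
│ │ ╷ ╵ ├─╴ ╷ └─┐ ╷ │
│↓│ │   │↱ ↑│↳ ↓│↑│ │
│ └─┴───┘ ┌─┴─╴ ╵ │ │
│↳ → → → ↑│    ↳ ↑│ │
└─────────┴───────┴─┘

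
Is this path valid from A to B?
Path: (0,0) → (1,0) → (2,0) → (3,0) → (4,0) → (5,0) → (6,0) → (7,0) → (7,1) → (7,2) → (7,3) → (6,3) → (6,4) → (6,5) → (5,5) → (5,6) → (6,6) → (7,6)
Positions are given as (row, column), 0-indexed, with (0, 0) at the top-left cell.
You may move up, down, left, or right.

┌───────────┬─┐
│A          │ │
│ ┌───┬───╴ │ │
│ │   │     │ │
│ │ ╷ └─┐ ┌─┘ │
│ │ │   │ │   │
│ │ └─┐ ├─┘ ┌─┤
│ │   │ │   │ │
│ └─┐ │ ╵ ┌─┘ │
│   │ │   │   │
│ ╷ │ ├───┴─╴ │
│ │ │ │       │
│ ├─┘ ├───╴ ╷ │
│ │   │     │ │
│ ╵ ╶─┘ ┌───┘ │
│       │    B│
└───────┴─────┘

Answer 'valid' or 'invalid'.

Checking path validity:
Result: All consecutive moves are passable.

valid

Correct solution:

┌───────────┬─┐
│A          │ │
│ ┌───┬───╴ │ │
│↓│   │     │ │
│ │ ╷ └─┐ ┌─┘ │
│↓│ │   │ │   │
│ │ └─┐ ├─┘ ┌─┤
│↓│   │ │   │ │
│ └─┐ │ ╵ ┌─┘ │
│↓  │ │   │   │
│ ╷ │ ├───┴─╴ │
│↓│ │ │    ↱ ↓│
│ ├─┘ ├───╴ ╷ │
│↓│   │↱ → ↑│↓│
│ ╵ ╶─┘ ┌───┘ │
│↳ → → ↑│    B│
└───────┴─────┘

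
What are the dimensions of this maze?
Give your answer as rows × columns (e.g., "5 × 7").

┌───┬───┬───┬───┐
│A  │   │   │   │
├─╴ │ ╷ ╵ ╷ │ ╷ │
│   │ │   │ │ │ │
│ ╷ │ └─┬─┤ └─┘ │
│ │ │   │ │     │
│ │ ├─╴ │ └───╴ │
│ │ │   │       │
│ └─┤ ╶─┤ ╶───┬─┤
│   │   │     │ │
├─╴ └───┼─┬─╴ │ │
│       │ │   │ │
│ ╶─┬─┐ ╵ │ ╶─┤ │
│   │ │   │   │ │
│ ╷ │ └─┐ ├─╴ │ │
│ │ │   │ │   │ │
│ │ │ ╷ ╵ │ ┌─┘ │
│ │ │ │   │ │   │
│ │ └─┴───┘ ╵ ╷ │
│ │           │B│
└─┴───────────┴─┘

Counting the maze dimensions:
Rows (vertical): 10
Columns (horizontal): 8
Dimensions: 10 × 8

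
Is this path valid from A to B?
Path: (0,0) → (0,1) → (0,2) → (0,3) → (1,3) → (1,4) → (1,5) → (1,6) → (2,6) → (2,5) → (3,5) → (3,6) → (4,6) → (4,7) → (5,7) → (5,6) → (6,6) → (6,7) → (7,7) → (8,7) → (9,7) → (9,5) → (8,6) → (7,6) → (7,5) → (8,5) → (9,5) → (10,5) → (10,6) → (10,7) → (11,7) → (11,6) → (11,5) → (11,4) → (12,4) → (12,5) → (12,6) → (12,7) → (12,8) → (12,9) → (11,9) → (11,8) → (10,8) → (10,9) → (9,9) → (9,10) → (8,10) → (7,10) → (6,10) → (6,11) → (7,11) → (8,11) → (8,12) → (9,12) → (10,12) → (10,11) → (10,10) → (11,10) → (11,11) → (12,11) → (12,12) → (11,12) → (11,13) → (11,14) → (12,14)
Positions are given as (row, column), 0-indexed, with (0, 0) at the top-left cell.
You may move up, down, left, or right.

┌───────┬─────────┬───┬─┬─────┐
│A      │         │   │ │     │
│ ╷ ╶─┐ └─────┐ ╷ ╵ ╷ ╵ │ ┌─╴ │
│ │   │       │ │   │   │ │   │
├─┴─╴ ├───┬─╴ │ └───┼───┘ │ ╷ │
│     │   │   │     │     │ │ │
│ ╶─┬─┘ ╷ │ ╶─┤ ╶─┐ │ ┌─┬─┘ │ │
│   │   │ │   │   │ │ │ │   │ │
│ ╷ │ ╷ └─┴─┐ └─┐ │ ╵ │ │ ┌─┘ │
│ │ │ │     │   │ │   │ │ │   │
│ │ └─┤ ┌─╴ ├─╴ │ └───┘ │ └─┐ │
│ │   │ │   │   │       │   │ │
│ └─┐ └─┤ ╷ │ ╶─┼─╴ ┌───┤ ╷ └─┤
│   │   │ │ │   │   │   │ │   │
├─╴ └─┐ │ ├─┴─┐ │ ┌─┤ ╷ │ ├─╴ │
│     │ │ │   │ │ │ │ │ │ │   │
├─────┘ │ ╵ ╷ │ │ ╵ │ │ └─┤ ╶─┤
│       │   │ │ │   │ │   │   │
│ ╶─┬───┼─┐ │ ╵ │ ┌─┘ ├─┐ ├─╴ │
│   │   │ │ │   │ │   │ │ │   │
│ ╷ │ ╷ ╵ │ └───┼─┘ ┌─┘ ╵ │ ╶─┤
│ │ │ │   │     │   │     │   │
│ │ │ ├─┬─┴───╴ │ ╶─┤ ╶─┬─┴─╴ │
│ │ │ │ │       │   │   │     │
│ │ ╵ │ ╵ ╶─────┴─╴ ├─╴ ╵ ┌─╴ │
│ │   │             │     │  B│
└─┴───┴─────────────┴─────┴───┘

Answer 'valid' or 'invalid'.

Checking path validity:
Result: Invalid move at step 21: cannot move from (9, 7) to (9, 5).

invalid

Correct solution:

┌───────┬─────────┬───┬─┬─────┐
│A → → ↓│         │   │ │     │
│ ╷ ╶─┐ └─────┐ ╷ ╵ ╷ ╵ │ ┌─╴ │
│ │   │↳ → → ↓│ │   │   │ │   │
├─┴─╴ ├───┬─╴ │ └───┼───┘ │ ╷ │
│     │   │↓ ↲│     │     │ │ │
│ ╶─┬─┘ ╷ │ ╶─┤ ╶─┐ │ ┌─┬─┘ │ │
│   │   │ │↳ ↓│   │ │ │ │   │ │
│ ╷ │ ╷ └─┴─┐ └─┐ │ ╵ │ │ ┌─┘ │
│ │ │ │     │↳ ↓│ │   │ │ │   │
│ │ └─┤ ┌─╴ ├─╴ │ └───┘ │ └─┐ │
│ │   │ │   │↓ ↲│       │   │ │
│ └─┐ └─┤ ╷ │ ╶─┼─╴ ┌───┤ ╷ └─┤
│   │   │ │ │↳ ↓│   │↱ ↓│ │   │
├─╴ └─┐ │ ├─┴─┐ │ ┌─┤ ╷ │ ├─╴ │
│     │ │ │↓ ↰│↓│ │ │↑│↓│ │   │
├─────┘ │ ╵ ╷ │ │ ╵ │ │ └─┤ ╶─┤
│       │  ↓│↑│↓│   │↑│↳ ↓│   │
│ ╶─┬───┼─┐ │ ╵ │ ┌─┘ ├─┐ ├─╴ │
│   │   │ │↓│↑ ↲│ │↱ ↑│ │↓│   │
│ ╷ │ ╷ ╵ │ └───┼─┘ ┌─┘ ╵ │ ╶─┤
│ │ │ │   │↳ → ↓│↱ ↑│↓ ← ↲│   │
│ │ │ ├─┬─┴───╴ │ ╶─┤ ╶─┬─┴─╴ │
│ │ │ │ │↓ ← ← ↲│↑ ↰│↳ ↓│↱ → ↓│
│ │ ╵ │ ╵ ╶─────┴─╴ ├─╴ ╵ ┌─╴ │
│ │   │  ↳ → → → → ↑│  ↳ ↑│  B│
└─┴───┴─────────────┴─────┴───┘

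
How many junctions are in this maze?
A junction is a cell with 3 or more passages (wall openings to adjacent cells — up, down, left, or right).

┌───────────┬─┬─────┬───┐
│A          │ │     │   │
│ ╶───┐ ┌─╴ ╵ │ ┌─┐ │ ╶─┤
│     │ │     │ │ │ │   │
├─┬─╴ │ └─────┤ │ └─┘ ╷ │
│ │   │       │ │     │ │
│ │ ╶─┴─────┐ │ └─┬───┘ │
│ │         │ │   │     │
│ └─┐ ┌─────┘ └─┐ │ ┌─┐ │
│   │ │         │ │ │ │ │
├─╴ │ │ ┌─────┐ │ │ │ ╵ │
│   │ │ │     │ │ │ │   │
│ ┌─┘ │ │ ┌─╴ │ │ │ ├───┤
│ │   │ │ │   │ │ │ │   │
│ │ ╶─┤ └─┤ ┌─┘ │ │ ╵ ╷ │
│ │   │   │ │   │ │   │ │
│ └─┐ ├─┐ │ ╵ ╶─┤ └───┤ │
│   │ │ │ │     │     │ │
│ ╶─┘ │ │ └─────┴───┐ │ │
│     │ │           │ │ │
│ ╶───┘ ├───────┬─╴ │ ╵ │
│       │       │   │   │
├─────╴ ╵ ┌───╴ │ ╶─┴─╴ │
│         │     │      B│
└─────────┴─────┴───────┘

Checking each cell for number of passages:

Junctions found (3+ passages):
  (0, 3): 3 passages
  (1, 5): 3 passages
  (1, 10): 3 passages
  (3, 2): 3 passages
  (3, 11): 3 passages
  (4, 6): 3 passages
  (8, 0): 3 passages
  (8, 6): 3 passages
  (9, 0): 3 passages
  (10, 3): 3 passages
  (10, 11): 3 passages
  (11, 3): 3 passages
Total junctions: 12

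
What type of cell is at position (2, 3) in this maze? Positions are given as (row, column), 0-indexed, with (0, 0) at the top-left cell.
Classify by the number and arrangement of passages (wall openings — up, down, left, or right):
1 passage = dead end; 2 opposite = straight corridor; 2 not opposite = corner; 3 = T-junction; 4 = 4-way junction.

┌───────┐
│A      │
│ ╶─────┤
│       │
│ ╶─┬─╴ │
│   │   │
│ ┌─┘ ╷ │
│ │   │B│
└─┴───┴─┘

Checking cell at (2, 3):
Number of passages: 3
Cell type: T-junction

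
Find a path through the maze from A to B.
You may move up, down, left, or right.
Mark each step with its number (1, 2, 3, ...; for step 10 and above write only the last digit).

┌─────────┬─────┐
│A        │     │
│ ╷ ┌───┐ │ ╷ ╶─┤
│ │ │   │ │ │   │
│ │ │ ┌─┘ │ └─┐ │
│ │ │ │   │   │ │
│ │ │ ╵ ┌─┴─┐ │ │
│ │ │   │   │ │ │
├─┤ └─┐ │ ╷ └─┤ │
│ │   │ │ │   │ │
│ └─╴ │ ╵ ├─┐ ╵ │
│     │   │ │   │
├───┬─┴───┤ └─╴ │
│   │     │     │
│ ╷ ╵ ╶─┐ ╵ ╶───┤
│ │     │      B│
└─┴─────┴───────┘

Finding the shortest path through the maze:
Path length: 24 steps
Directions: right → right → right → right → down → down → left → down → down → down → right → up → up → right → down → right → down → right → down → left → left → down → right → right

Solution:

┌─────────┬─────┐
│A 1 2 3 4│     │
│ ╷ ┌───┐ │ ╷ ╶─┤
│ │ │   │5│ │   │
│ │ │ ┌─┘ │ └─┐ │
│ │ │ │7 6│   │ │
│ │ │ ╵ ┌─┴─┐ │ │
│ │ │  8│3 4│ │ │
├─┤ └─┐ │ ╷ └─┤ │
│ │   │9│2│5 6│ │
│ └─╴ │ ╵ ├─┐ ╵ │
│     │0 1│ │7 8│
├───┬─┴───┤ └─╴ │
│   │     │1 0 9│
│ ╷ ╵ ╶─┐ ╵ ╶───┤
│ │     │  2 3 B│
└─┴─────┴───────┘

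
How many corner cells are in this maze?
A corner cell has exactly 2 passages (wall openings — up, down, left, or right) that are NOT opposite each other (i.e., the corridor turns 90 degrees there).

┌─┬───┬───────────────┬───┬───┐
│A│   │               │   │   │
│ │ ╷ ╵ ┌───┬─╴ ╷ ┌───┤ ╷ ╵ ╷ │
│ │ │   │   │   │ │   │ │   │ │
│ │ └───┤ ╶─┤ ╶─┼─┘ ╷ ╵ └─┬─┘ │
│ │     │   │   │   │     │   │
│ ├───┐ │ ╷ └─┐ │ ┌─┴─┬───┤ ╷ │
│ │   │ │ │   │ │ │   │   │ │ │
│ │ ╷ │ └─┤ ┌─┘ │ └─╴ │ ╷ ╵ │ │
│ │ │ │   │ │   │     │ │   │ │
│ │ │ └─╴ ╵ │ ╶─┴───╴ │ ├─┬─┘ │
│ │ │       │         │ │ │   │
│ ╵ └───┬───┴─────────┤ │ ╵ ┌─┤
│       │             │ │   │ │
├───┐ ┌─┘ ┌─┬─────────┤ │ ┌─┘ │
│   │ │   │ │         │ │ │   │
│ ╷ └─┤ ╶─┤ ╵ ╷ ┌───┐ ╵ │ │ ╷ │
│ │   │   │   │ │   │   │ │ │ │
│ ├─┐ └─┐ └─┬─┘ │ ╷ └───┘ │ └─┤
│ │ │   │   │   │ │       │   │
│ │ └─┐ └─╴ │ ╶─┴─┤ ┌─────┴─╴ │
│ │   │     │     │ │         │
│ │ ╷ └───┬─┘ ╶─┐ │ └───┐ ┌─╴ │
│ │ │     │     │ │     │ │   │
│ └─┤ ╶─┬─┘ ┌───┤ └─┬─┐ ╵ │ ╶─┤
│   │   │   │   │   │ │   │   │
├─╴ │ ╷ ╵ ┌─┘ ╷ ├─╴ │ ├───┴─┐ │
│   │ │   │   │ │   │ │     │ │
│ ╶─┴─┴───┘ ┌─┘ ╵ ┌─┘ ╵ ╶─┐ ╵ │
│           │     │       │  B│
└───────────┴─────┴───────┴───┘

Counting corner cells (2 non-opposite passages):
Total corners: 109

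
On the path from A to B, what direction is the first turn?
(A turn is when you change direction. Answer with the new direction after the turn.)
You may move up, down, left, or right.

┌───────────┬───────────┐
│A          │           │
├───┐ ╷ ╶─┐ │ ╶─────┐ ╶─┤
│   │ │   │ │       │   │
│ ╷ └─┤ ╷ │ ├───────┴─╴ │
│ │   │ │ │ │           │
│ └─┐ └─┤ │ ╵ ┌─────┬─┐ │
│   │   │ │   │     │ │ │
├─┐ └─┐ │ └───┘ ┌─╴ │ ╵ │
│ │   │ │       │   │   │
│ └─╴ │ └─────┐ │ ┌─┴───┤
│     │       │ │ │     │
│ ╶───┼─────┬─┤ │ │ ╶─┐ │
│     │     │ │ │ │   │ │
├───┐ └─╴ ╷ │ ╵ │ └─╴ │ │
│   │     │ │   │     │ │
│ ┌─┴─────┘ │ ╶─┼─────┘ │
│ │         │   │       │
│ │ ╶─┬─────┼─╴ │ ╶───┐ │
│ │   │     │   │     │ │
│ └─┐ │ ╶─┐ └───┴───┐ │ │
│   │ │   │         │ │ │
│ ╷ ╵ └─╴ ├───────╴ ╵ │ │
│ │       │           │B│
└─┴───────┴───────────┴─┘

Directions: right, right, right, down, right, down, down, down, right, right, right, up, right, right, down, left, down, down, down, right, right, up, left, up, right, right, down, down, down, down, down, down
First turn direction: down

Solution:

┌───────────┬───────────┐
│A → → ↓    │           │
├───┐ ╷ ╶─┐ │ ╶─────┐ ╶─┤
│   │ │↳ ↓│ │       │   │
│ ╷ └─┤ ╷ │ ├───────┴─╴ │
│ │   │ │↓│ │           │
│ └─┐ └─┤ │ ╵ ┌─────┬─┐ │
│   │   │↓│   │↱ → ↓│ │ │
├─┐ └─┐ │ └───┘ ┌─╴ │ ╵ │
│ │   │ │↳ → → ↑│↓ ↲│   │
│ └─╴ │ └─────┐ │ ┌─┴───┤
│     │       │ │↓│↱ → ↓│
│ ╶───┼─────┬─┤ │ │ ╶─┐ │
│     │     │ │ │↓│↑ ↰│↓│
├───┐ └─╴ ╷ │ ╵ │ └─╴ │ │
│   │     │ │   │↳ → ↑│↓│
│ ┌─┴─────┘ │ ╶─┼─────┘ │
│ │         │   │      ↓│
│ │ ╶─┬─────┼─╴ │ ╶───┐ │
│ │   │     │   │     │↓│
│ └─┐ │ ╶─┐ └───┴───┐ │ │
│   │ │   │         │ │↓│
│ ╷ ╵ └─╴ ├───────╴ ╵ │ │
│ │       │           │B│
└─┴───────┴───────────┴─┘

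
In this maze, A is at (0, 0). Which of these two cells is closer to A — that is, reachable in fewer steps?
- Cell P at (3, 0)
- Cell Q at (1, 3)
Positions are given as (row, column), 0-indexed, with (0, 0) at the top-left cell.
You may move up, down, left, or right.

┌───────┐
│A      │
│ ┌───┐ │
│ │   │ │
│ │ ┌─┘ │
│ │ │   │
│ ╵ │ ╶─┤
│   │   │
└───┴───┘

Shortest path A → P at (3, 0): 3 steps
Shortest path A → Q at (1, 3): 4 steps

P is closer (3 steps vs 4 steps).

Path to P:

┌───────┐
│A      │
│ ┌───┐ │
│↓│   │ │
│ │ ┌─┘ │
│↓│ │   │
│ ╵ │ ╶─┤
│P  │   │
└───┴───┘

Path to Q:

┌───────┐
│A → → ↓│
│ ┌───┐ │
│ │   │Q│
│ │ ┌─┘ │
│ │ │   │
│ ╵ │ ╶─┤
│   │   │
└───┴───┘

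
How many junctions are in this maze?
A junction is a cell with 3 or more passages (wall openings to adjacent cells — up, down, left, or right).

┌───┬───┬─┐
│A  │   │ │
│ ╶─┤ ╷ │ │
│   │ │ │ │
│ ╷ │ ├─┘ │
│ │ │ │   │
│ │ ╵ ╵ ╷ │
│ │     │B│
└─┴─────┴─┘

Checking each cell for number of passages:

Junctions found (3+ passages):
  (1, 0): 3 passages
  (2, 4): 3 passages
  (3, 2): 3 passages
Total junctions: 3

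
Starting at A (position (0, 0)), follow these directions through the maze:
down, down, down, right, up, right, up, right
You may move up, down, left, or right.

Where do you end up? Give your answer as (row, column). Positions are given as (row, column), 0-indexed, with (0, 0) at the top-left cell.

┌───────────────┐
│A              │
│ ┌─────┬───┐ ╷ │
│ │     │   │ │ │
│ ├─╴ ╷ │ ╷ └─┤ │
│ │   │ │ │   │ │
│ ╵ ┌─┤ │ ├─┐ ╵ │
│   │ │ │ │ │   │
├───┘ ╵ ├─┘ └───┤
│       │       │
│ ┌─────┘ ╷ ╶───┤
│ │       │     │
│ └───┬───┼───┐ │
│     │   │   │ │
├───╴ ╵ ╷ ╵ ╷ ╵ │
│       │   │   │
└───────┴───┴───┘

Following directions step by step:
Start: (0, 0)
  down: (0, 0) → (1, 0)
  down: (1, 0) → (2, 0)
  down: (2, 0) → (3, 0)
  right: (3, 0) → (3, 1)
  up: (3, 1) → (2, 1)
  right: (2, 1) → (2, 2)
  up: (2, 2) → (1, 2)
  right: (1, 2) → (1, 3)
Final position: (1, 3)

Path taken:

┌───────────────┐
│A              │
│ ┌─────┬───┐ ╷ │
│↓│  ↱ B│   │ │ │
│ ├─╴ ╷ │ ╷ └─┤ │
│↓│↱ ↑│ │ │   │ │
│ ╵ ┌─┤ │ ├─┐ ╵ │
│↳ ↑│ │ │ │ │   │
├───┘ ╵ ├─┘ └───┤
│       │       │
│ ┌─────┘ ╷ ╶───┤
│ │       │     │
│ └───┬───┼───┐ │
│     │   │   │ │
├───╴ ╵ ╷ ╵ ╷ ╵ │
│       │   │   │
└───────┴───┴───┘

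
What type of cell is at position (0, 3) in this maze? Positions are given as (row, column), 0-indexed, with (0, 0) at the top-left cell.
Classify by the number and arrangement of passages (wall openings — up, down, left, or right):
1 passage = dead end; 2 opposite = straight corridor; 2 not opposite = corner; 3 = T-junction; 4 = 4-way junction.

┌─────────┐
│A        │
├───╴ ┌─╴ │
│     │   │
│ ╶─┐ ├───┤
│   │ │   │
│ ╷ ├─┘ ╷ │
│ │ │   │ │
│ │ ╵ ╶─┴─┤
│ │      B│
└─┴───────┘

Checking cell at (0, 3):
Number of passages: 2
Cell type: straight corridor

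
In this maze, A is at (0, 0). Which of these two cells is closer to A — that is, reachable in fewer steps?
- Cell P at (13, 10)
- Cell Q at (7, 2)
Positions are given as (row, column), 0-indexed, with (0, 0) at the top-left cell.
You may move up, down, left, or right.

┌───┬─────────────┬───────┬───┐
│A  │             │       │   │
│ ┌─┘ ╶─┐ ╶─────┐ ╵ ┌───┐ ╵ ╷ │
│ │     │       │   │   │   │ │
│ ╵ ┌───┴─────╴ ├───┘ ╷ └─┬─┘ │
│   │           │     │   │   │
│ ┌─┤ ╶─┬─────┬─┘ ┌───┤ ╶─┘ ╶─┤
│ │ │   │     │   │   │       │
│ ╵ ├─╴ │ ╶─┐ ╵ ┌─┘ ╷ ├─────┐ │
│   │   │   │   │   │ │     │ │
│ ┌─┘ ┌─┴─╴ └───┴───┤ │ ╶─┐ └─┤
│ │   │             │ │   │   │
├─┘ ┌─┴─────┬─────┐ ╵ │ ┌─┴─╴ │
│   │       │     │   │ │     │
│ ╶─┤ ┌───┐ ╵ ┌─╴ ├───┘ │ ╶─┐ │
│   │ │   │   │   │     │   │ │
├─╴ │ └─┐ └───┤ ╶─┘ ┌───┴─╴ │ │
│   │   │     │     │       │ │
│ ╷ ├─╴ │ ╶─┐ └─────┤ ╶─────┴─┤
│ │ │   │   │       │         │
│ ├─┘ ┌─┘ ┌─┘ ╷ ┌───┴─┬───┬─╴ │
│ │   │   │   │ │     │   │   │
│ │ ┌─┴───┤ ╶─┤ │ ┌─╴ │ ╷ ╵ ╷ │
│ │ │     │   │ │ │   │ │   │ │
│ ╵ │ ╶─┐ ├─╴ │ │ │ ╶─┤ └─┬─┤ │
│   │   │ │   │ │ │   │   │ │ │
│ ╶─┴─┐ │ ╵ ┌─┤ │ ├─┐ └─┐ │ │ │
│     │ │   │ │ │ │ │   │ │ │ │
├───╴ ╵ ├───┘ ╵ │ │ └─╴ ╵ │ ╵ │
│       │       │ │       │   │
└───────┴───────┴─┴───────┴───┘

Shortest path A → P at (13, 10): 95 steps
Shortest path A → Q at (7, 2): 43 steps

Q is closer (43 steps vs 95 steps).

Path to P:

┌───┬─────────────┬───────┬───┐
│A  │↱ → ↓        │       │   │
│ ┌─┘ ╶─┐ ╶─────┐ ╵ ┌───┐ ╵ ╷ │
│↓│↱ ↑  │↳ → → ↓│   │   │   │ │
│ ╵ ┌───┴─────╴ ├───┘ ╷ └─┬─┘ │
│↳ ↑│↓ ← ← ← ← ↲│     │   │   │
│ ┌─┤ ╶─┬─────┬─┘ ┌───┤ ╶─┘ ╶─┤
│ │ │↳ ↓│     │   │   │       │
│ ╵ ├─╴ │ ╶─┐ ╵ ┌─┘ ╷ ├─────┐ │
│   │↓ ↲│   │   │   │ │↱ → ↓│ │
│ ┌─┘ ┌─┴─╴ └───┴───┤ │ ╶─┐ └─┤
│ │↓ ↲│             │ │↑  │↳ ↓│
├─┘ ┌─┴─────┬─────┐ ╵ │ ┌─┴─╴ │
│↓ ↲│↱ → → ↓│↱ → ↓│   │↑│↓ ← ↲│
│ ╶─┤ ┌───┐ ╵ ┌─╴ ├───┘ │ ╶─┐ │
│↳ ↓│↑│   │↳ ↑│↓ ↲│↱ → ↑│↳ ↓│ │
├─╴ │ └─┐ └───┤ ╶─┘ ┌───┴─╴ │ │
│↓ ↲│↑ ↰│     │↳ → ↑│↓ ← ← ↲│ │
│ ╷ ├─╴ │ ╶─┐ └─────┤ ╶─────┴─┤
│↓│ │↱ ↑│   │       │↳ → → → ↓│
│ ├─┘ ┌─┘ ┌─┘ ╷ ┌───┴─┬───┬─╴ │
│↓│↱ ↑│   │   │ │     │↓ ↰│↓ ↲│
│ │ ┌─┴───┤ ╶─┤ │ ┌─╴ │ ╷ ╵ ╷ │
│↓│↑│     │   │ │ │   │↓│↑ ↲│ │
│ ╵ │ ╶─┐ ├─╴ │ │ │ ╶─┤ └─┬─┤ │
│↳ ↑│   │ │   │ │ │   │↳ ↓│ │ │
│ ╶─┴─┐ │ ╵ ┌─┤ │ ├─┐ └─┐ │ │ │
│     │ │   │ │ │ │ │P ↰│↓│ │ │
├───╴ ╵ ├───┘ ╵ │ │ └─╴ ╵ │ ╵ │
│       │       │ │    ↑ ↲│   │
└───────┴───────┴─┴───────┴───┘

Path to Q:

┌───┬─────────────┬───────┬───┐
│A  │↱ → ↓        │       │   │
│ ┌─┘ ╶─┐ ╶─────┐ ╵ ┌───┐ ╵ ╷ │
│↓│↱ ↑  │↳ → → ↓│   │   │   │ │
│ ╵ ┌───┴─────╴ ├───┘ ╷ └─┬─┘ │
│↳ ↑│↓ ← ← ← ← ↲│     │   │   │
│ ┌─┤ ╶─┬─────┬─┘ ┌───┤ ╶─┘ ╶─┤
│ │ │↳ ↓│     │   │   │       │
│ ╵ ├─╴ │ ╶─┐ ╵ ┌─┘ ╷ ├─────┐ │
│   │↓ ↲│   │   │   │ │     │ │
│ ┌─┘ ┌─┴─╴ └───┴───┤ │ ╶─┐ └─┤
│ │↓ ↲│             │ │   │   │
├─┘ ┌─┴─────┬─────┐ ╵ │ ┌─┴─╴ │
│↓ ↲│       │     │   │ │     │
│ ╶─┤ ┌───┐ ╵ ┌─╴ ├───┘ │ ╶─┐ │
│↳ ↓│Q│   │   │   │     │   │ │
├─╴ │ └─┐ └───┤ ╶─┘ ┌───┴─╴ │ │
│↓ ↲│↑ ↰│     │     │       │ │
│ ╷ ├─╴ │ ╶─┐ └─────┤ ╶─────┴─┤
│↓│ │↱ ↑│   │       │         │
│ ├─┘ ┌─┘ ┌─┘ ╷ ┌───┴─┬───┬─╴ │
│↓│↱ ↑│   │   │ │     │   │   │
│ │ ┌─┴───┤ ╶─┤ │ ┌─╴ │ ╷ ╵ ╷ │
│↓│↑│     │   │ │ │   │ │   │ │
│ ╵ │ ╶─┐ ├─╴ │ │ │ ╶─┤ └─┬─┤ │
│↳ ↑│   │ │   │ │ │   │   │ │ │
│ ╶─┴─┐ │ ╵ ┌─┤ │ ├─┐ └─┐ │ │ │
│     │ │   │ │ │ │ │   │ │ │ │
├───╴ ╵ ├───┘ ╵ │ │ └─╴ ╵ │ ╵ │
│       │       │ │       │   │
└───────┴───────┴─┴───────┴───┘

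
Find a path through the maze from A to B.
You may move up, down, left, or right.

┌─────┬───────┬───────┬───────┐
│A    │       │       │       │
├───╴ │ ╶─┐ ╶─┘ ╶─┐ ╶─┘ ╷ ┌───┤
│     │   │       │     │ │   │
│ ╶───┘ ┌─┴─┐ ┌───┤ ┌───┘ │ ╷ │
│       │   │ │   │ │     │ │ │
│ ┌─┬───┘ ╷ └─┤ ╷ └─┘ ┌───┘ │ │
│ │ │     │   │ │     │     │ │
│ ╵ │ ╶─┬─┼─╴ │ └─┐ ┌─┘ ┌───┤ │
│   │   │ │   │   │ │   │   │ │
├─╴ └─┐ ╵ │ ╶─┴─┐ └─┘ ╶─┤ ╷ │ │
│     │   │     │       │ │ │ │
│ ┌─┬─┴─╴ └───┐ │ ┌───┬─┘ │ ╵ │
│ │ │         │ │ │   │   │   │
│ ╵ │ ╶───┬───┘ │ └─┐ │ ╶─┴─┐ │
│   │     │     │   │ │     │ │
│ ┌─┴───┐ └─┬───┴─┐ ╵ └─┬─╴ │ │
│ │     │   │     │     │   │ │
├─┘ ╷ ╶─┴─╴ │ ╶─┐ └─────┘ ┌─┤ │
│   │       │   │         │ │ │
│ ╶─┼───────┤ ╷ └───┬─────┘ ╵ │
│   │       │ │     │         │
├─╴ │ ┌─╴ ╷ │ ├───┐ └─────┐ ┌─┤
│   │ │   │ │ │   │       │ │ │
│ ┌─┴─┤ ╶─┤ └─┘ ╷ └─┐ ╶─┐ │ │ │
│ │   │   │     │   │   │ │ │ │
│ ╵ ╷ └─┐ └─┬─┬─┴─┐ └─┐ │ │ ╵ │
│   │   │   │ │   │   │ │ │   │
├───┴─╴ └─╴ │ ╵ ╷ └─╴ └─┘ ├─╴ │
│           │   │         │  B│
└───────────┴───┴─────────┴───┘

Finding the shortest path through the maze:
Path length: 62 steps
Directions: right → right → down → left → left → down → right → right → right → up → up → right → right → down → right → right → up → right → right → down → right → right → up → right → down → down → left → left → down → left → left → up → left → down → down → right → down → right → right → up → right → up → right → right → up → up → right → down → down → down → down → down → down → down → down → down → left → down → down → down → right → down

Solution:

┌─────┬───────┬───────┬───────┐
│A → ↓│↱ → ↓  │↱ → ↓  │↱ ↓    │
├───╴ │ ╶─┐ ╶─┘ ╶─┐ ╶─┘ ╷ ┌───┤
│↓ ← ↲│↑  │↳ → ↑  │↳ → ↑│↓│↱ ↓│
│ ╶───┘ ┌─┴─┐ ┌───┤ ┌───┘ │ ╷ │
│↳ → → ↑│   │ │↓ ↰│ │↓ ← ↲│↑│↓│
│ ┌─┬───┘ ╷ └─┤ ╷ └─┘ ┌───┘ │ │
│ │ │     │   │↓│↑ ← ↲│↱ → ↑│↓│
│ ╵ │ ╶─┬─┼─╴ │ └─┐ ┌─┘ ┌───┤ │
│   │   │ │   │↳ ↓│ │↱ ↑│   │↓│
├─╴ └─┐ ╵ │ ╶─┴─┐ └─┘ ╶─┤ ╷ │ │
│     │   │     │↳ → ↑  │ │ │↓│
│ ┌─┬─┴─╴ └───┐ │ ┌───┬─┘ │ ╵ │
│ │ │         │ │ │   │   │  ↓│
│ ╵ │ ╶───┬───┘ │ └─┐ │ ╶─┴─┐ │
│   │     │     │   │ │     │↓│
│ ┌─┴───┐ └─┬───┴─┐ ╵ └─┬─╴ │ │
│ │     │   │     │     │   │↓│
├─┘ ╷ ╶─┴─╴ │ ╶─┐ └─────┘ ┌─┤ │
│   │       │   │         │ │↓│
│ ╶─┼───────┤ ╷ └───┬─────┘ ╵ │
│   │       │ │     │      ↓ ↲│
├─╴ │ ┌─╴ ╷ │ ├───┐ └─────┐ ┌─┤
│   │ │   │ │ │   │       │↓│ │
│ ┌─┴─┤ ╶─┤ └─┘ ╷ └─┐ ╶─┐ │ │ │
│ │   │   │     │   │   │ │↓│ │
│ ╵ ╷ └─┐ └─┬─┬─┴─┐ └─┐ │ │ ╵ │
│   │   │   │ │   │   │ │ │↳ ↓│
├───┴─╴ └─╴ │ ╵ ╷ └─╴ └─┘ ├─╴ │
│           │   │         │  B│
└───────────┴───┴─────────┴───┘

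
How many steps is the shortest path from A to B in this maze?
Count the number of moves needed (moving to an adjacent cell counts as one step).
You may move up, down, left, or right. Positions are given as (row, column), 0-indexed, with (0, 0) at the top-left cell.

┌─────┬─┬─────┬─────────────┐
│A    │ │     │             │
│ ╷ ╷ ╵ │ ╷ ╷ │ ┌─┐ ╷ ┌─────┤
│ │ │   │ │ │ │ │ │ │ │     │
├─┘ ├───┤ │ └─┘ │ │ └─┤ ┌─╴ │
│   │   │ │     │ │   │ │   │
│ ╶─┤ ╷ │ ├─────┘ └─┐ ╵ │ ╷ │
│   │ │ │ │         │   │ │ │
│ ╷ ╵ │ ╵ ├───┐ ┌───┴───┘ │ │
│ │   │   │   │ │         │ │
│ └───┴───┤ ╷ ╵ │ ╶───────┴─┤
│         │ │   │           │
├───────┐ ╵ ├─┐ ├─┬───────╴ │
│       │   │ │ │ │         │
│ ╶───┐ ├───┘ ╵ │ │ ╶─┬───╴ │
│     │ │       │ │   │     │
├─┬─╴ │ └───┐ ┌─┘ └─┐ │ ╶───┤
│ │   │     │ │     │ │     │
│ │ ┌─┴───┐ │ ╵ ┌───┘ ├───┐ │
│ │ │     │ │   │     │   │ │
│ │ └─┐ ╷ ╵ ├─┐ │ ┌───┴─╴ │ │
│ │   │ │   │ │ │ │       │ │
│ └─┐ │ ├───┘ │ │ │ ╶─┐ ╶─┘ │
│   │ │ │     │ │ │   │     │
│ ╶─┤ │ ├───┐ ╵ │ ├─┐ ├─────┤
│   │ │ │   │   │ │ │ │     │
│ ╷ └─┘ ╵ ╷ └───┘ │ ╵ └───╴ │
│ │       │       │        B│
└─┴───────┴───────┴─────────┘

Using BFS to find shortest path:
Start: (0, 0), End: (13, 13)
Path found:
(0,0) → (0,1) → (1,1) → (2,1) → (2,0) → (3,0) → (3,1) → (4,1) → (4,2) → (3,2) → (2,2) → (2,3) → (3,3) → (4,3) → (4,4) → (3,4) → (2,4) → (1,4) → (0,4) → (0,5) → (1,5) → (2,5) → (2,6) → (2,7) → (1,7) → (0,7) → (0,8) → (0,9) → (1,9) → (2,9) → (2,10) → (3,10) → (3,11) → (2,11) → (1,11) → (1,12) → (1,13) → (2,13) → (2,12) → (3,12) → (4,12) → (4,11) → (4,10) → (4,9) → (4,8) → (5,8) → (5,9) → (5,10) → (5,11) → (5,12) → (5,13) → (6,13) → (7,13) → (7,12) → (7,11) → (8,11) → (8,12) → (8,13) → (9,13) → (10,13) → (11,13) → (11,12) → (11,11) → (10,11) → (10,10) → (10,9) → (11,9) → (11,10) → (12,10) → (13,10) → (13,11) → (13,12) → (13,13)
Number of steps: 72

Solution:

┌─────┬─┬─────┬─────────────┐
│A ↓  │ │↱ ↓  │↱ → ↓        │
│ ╷ ╷ ╵ │ ╷ ╷ │ ┌─┐ ╷ ┌─────┤
│ │↓│   │↑│↓│ │↑│ │↓│ │↱ → ↓│
├─┘ ├───┤ │ └─┘ │ │ └─┤ ┌─╴ │
│↓ ↲│↱ ↓│↑│↳ → ↑│ │↳ ↓│↑│↓ ↲│
│ ╶─┤ ╷ │ ├─────┘ └─┐ ╵ │ ╷ │
│↳ ↓│↑│↓│↑│         │↳ ↑│↓│ │
│ ╷ ╵ │ ╵ ├───┐ ┌───┴───┘ │ │
│ │↳ ↑│↳ ↑│   │ │↓ ← ← ← ↲│ │
│ └───┴───┤ ╷ ╵ │ ╶───────┴─┤
│         │ │   │↳ → → → → ↓│
├───────┐ ╵ ├─┐ ├─┬───────╴ │
│       │   │ │ │ │        ↓│
│ ╶───┐ ├───┘ ╵ │ │ ╶─┬───╴ │
│     │ │       │ │   │↓ ← ↲│
├─┬─╴ │ └───┐ ┌─┘ └─┐ │ ╶───┤
│ │   │     │ │     │ │↳ → ↓│
│ │ ┌─┴───┐ │ ╵ ┌───┘ ├───┐ │
│ │ │     │ │   │     │   │↓│
│ │ └─┐ ╷ ╵ ├─┐ │ ┌───┴─╴ │ │
│ │   │ │   │ │ │ │↓ ← ↰  │↓│
│ └─┐ │ ├───┘ │ │ │ ╶─┐ ╶─┘ │
│   │ │ │     │ │ │↳ ↓│↑ ← ↲│
│ ╶─┤ │ ├───┐ ╵ │ ├─┐ ├─────┤
│   │ │ │   │   │ │ │↓│     │
│ ╷ └─┘ ╵ ╷ └───┘ │ ╵ └───╴ │
│ │       │       │  ↳ → → B│
└─┴───────┴───────┴─────────┘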